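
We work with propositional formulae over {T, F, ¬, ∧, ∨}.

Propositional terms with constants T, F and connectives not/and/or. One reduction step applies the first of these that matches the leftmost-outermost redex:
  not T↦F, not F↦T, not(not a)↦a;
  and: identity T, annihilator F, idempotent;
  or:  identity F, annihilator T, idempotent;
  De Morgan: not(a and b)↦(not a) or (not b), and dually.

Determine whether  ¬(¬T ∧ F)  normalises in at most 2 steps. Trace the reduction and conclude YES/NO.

  start: ¬(¬T ∧ F)
  step 1: ¬¬T ∨ ¬F
  step 2: T ∨ ¬F

Answer: NO — after 2 steps the term is T ∨ ¬F, not yet normal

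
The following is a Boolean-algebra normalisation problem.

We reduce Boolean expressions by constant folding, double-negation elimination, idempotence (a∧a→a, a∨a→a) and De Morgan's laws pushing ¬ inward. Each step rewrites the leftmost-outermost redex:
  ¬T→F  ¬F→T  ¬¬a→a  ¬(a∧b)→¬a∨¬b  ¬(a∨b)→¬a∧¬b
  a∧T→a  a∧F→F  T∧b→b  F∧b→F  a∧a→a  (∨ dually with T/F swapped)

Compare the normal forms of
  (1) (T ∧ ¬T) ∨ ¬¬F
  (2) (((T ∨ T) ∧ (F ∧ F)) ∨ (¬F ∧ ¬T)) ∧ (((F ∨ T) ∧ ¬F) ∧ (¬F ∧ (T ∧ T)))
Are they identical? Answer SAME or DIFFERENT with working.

Term A:
  start: (T ∧ ¬T) ∨ ¬¬F
  →1  ¬T ∨ ¬¬F
  →2  F ∨ ¬¬F
  →3  ¬¬F
  →4  F

Term B:
  start: (((T ∨ T) ∧ (F ∧ F)) ∨ (¬F ∧ ¬T)) ∧ (((F ∨ T) ∧ ¬F) ∧ (¬F ∧ (T ∧ T)))
  →1  ((T ∧ (F ∧ F)) ∨ (¬F ∧ ¬T)) ∧ (((F ∨ T) ∧ ¬F) ∧ (¬F ∧ (T ∧ T)))
  →2  ((F ∧ F) ∨ (¬F ∧ ¬T)) ∧ (((F ∨ T) ∧ ¬F) ∧ (¬F ∧ (T ∧ T)))
  →3  (F ∨ (¬F ∧ ¬T)) ∧ (((F ∨ T) ∧ ¬F) ∧ (¬F ∧ (T ∧ T)))
  →4  (¬F ∧ ¬T) ∧ (((F ∨ T) ∧ ¬F) ∧ (¬F ∧ (T ∧ T)))
  →5  (T ∧ ¬T) ∧ (((F ∨ T) ∧ ¬F) ∧ (¬F ∧ (T ∧ T)))
  →6  ¬T ∧ (((F ∨ T) ∧ ¬F) ∧ (¬F ∧ (T ∧ T)))
  →7  F ∧ (((F ∨ T) ∧ ¬F) ∧ (¬F ∧ (T ∧ T)))
  →8  F

Answer: SAME — A ⇓ F, B ⇓ F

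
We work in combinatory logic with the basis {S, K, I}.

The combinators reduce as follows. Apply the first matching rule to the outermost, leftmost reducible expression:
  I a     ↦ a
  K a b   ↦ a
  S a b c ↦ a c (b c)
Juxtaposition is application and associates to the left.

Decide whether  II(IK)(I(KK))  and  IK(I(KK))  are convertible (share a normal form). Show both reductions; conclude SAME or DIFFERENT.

Answer: SAME — A ⇓ K(KK), B ⇓ K(KK)

Working:
Term A:
  start: II(IK)(I(KK))
  step 1: I(IK)(I(KK))
  step 2: IK(I(KK))
  step 3: K(I(KK))
  step 4: K(KK)

Term B:
  start: IK(I(KK))
  step 1: K(I(KK))
  step 2: K(KK)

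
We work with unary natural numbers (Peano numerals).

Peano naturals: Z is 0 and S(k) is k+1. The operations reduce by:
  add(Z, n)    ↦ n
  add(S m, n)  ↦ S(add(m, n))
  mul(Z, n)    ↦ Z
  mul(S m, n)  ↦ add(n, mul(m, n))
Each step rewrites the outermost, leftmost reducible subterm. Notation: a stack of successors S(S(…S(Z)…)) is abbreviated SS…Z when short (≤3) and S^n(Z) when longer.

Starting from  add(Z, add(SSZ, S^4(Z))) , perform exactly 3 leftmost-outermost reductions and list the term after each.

  start: add(Z, add(SSZ, S^4(Z)))
  [1] add(SSZ, S^4(Z))
  [2] S(add(SZ, S^4(Z)))
  [3] S(S(add(Z, S^4(Z))))

Answer: after 3 steps: S(S(add(Z, S^4(Z))))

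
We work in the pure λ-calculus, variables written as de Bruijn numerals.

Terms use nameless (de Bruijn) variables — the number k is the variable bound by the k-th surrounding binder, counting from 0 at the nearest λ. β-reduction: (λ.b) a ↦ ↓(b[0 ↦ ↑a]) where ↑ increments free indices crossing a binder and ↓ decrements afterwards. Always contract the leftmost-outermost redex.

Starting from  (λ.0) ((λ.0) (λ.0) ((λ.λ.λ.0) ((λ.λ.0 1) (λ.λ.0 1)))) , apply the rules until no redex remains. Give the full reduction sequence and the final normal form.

Answer: normal form = λ.λ.0  (in 4 steps)

Derivation:
  start: (λ.0) ((λ.0) (λ.0) ((λ.λ.λ.0) ((λ.λ.0 1) (λ.λ.0 1))))
  →1  (λ.0) (λ.0) ((λ.λ.λ.0) ((λ.λ.0 1) (λ.λ.0 1)))
  →2  (λ.0) ((λ.λ.λ.0) ((λ.λ.0 1) (λ.λ.0 1)))
  →3  (λ.λ.λ.0) ((λ.λ.0 1) (λ.λ.0 1))
  →4  λ.λ.0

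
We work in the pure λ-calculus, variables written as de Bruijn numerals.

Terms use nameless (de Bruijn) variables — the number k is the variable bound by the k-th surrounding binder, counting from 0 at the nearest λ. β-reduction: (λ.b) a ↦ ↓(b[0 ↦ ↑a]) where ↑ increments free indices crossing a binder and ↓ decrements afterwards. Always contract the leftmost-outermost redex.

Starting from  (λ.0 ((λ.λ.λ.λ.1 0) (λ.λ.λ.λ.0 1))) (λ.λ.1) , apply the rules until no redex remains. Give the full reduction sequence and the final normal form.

Answer: normal form = λ.λ.λ.λ.1 0  (in 3 steps)

Derivation:
  start: (λ.0 ((λ.λ.λ.λ.1 0) (λ.λ.λ.λ.0 1))) (λ.λ.1)
  step 1: (λ.λ.1) ((λ.λ.λ.λ.1 0) (λ.λ.λ.λ.0 1))
  step 2: λ.(λ.λ.λ.λ.1 0) (λ.λ.λ.λ.0 1)
  step 3: λ.λ.λ.λ.1 0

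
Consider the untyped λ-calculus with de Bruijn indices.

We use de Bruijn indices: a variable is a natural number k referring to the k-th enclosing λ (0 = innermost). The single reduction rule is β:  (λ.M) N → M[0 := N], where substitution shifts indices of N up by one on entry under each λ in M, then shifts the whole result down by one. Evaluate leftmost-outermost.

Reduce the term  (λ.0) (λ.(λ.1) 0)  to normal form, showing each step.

Answer: normal form = λ.0  (in 2 steps)

Derivation:
  start: (λ.0) (λ.(λ.1) 0)
  [1] λ.(λ.1) 0
  [2] λ.0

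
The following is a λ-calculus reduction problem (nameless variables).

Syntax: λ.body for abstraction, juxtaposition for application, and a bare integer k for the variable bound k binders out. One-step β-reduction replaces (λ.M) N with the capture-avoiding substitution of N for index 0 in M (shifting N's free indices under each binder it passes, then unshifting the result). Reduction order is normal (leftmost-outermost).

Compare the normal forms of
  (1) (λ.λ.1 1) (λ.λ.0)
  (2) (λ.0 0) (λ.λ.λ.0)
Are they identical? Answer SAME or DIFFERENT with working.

Term A:
  start: (λ.λ.1 1) (λ.λ.0)
  step 1: λ.(λ.λ.0) (λ.λ.0)
  step 2: λ.λ.0

Term B:
  start: (λ.0 0) (λ.λ.λ.0)
  step 1: (λ.λ.λ.0) (λ.λ.λ.0)
  step 2: λ.λ.0

Answer: SAME — A ⇓ λ.λ.0, B ⇓ λ.λ.0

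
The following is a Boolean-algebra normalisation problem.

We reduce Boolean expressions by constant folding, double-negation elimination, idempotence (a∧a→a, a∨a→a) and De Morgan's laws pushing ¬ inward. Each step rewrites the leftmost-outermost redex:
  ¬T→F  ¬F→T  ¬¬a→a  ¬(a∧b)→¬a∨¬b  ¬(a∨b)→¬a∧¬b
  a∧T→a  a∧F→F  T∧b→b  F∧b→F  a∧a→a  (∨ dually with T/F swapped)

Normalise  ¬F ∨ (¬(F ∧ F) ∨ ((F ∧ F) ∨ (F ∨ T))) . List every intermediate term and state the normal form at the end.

  start: ¬F ∨ (¬(F ∧ F) ∨ ((F ∧ F) ∨ (F ∨ T)))
  →1  T ∨ (¬(F ∧ F) ∨ ((F ∧ F) ∨ (F ∨ T)))
  →2  T

Answer: normal form = T  (in 2 steps)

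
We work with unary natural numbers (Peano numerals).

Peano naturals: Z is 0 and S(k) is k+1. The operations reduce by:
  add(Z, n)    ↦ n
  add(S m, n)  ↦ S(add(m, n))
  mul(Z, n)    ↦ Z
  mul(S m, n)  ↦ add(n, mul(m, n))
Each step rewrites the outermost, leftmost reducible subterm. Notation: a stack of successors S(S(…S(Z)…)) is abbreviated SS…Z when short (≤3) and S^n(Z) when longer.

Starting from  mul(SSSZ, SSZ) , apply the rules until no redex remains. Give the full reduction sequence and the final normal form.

  start: mul(SSSZ, SSZ)
  step 1: add(SSZ, mul(SSZ, SSZ))
  step 2: S(add(SZ, mul(SSZ, SSZ)))
  step 3: S(S(add(Z, mul(SSZ, SSZ))))
  step 4: S(S(mul(SSZ, SSZ)))
  step 5: S(S(add(SSZ, mul(SZ, SSZ))))
  step 6: S(S(S(add(SZ, mul(SZ, SSZ)))))
  step 7: S(S(S(S(add(Z, mul(SZ, SSZ))))))
  step 8: S(S(S(S(mul(SZ, SSZ)))))
  step 9: S(S(S(S(add(SSZ, mul(Z, SSZ))))))
  step 10: S(S(S(S(S(add(SZ, mul(Z, SSZ)))))))
  step 11: S(S(S(S(S(S(add(Z, mul(Z, SSZ))))))))
  step 12: S(S(S(S(S(S(mul(Z, SSZ)))))))
  step 13: S^6(Z)

Answer: normal form = S^6(Z)  (in 13 steps)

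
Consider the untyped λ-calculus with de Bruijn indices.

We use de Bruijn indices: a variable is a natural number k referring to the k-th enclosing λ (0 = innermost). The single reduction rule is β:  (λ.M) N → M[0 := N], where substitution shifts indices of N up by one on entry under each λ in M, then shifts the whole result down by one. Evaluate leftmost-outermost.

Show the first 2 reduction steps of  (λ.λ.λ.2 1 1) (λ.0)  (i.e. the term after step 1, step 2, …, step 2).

Answer: after 2 steps: λ.λ.1 1

Reduction:
  start: (λ.λ.λ.2 1 1) (λ.0)
  →1  λ.λ.(λ.0) 1 1
  →2  λ.λ.1 1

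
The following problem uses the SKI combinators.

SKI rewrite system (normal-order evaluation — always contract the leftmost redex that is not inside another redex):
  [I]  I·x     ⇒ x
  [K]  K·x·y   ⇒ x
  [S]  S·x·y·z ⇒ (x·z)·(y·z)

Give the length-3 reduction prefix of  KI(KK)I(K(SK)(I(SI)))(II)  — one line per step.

Answer: after 3 steps: K(SK)(I(SI))(II)

Working:
  start: KI(KK)I(K(SK)(I(SI)))(II)
  step 1: II(K(SK)(I(SI)))(II)
  step 2: I(K(SK)(I(SI)))(II)
  step 3: K(SK)(I(SI))(II)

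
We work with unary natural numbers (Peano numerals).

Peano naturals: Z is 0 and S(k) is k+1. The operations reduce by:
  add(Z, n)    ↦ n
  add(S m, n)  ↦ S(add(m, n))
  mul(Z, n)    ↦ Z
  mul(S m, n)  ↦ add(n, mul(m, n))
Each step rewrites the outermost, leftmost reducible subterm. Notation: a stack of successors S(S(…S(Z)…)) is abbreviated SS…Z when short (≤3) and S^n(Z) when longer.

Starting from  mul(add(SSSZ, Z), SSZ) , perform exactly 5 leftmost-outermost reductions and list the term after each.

  start: mul(add(SSSZ, Z), SSZ)
  →1  mul(S(add(SSZ, Z)), SSZ)
  →2  add(SSZ, mul(add(SSZ, Z), SSZ))
  →3  S(add(SZ, mul(add(SSZ, Z), SSZ)))
  →4  S(S(add(Z, mul(add(SSZ, Z), SSZ))))
  →5  S(S(mul(add(SSZ, Z), SSZ)))

Answer: after 5 steps: S(S(mul(add(SSZ, Z), SSZ)))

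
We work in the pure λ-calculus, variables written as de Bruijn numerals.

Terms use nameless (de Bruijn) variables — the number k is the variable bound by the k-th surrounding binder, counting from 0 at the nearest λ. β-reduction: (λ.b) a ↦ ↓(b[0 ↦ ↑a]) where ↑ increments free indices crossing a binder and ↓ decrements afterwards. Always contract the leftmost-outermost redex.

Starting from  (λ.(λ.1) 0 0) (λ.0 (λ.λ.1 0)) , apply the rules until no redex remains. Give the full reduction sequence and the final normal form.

  start: (λ.(λ.1) 0 0) (λ.0 (λ.λ.1 0))
  →1  (λ.λ.0 (λ.λ.1 0)) (λ.0 (λ.λ.1 0)) (λ.0 (λ.λ.1 0))
  →2  (λ.0 (λ.λ.1 0)) (λ.0 (λ.λ.1 0))
  →3  (λ.0 (λ.λ.1 0)) (λ.λ.1 0)
  →4  (λ.λ.1 0) (λ.λ.1 0)
  →5  λ.(λ.λ.1 0) 0
  →6  λ.λ.1 0

Answer: normal form = λ.λ.1 0  (in 6 steps)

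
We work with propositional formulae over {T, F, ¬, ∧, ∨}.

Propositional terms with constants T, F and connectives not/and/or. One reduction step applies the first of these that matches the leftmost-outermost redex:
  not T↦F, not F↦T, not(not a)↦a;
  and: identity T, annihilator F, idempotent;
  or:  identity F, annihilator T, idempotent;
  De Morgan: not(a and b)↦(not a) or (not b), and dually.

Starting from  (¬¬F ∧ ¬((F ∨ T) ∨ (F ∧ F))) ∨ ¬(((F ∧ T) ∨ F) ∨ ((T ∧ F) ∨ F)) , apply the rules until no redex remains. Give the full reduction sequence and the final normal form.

  start: (¬¬F ∧ ¬((F ∨ T) ∨ (F ∧ F))) ∨ ¬(((F ∧ T) ∨ F) ∨ ((T ∧ F) ∨ F))
  [1] (F ∧ ¬((F ∨ T) ∨ (F ∧ F))) ∨ ¬(((F ∧ T) ∨ F) ∨ ((T ∧ F) ∨ F))
  [2] F ∨ ¬(((F ∧ T) ∨ F) ∨ ((T ∧ F) ∨ F))
  [3] ¬(((F ∧ T) ∨ F) ∨ ((T ∧ F) ∨ F))
  [4] ¬((F ∧ T) ∨ F) ∧ ¬((T ∧ F) ∨ F)
  [5] (¬(F ∧ T) ∧ ¬F) ∧ ¬((T ∧ F) ∨ F)
  [6] ((¬F ∨ ¬T) ∧ ¬F) ∧ ¬((T ∧ F) ∨ F)
  [7] ((T ∨ ¬T) ∧ ¬F) ∧ ¬((T ∧ F) ∨ F)
  [8] (T ∧ ¬F) ∧ ¬((T ∧ F) ∨ F)
  [9] ¬F ∧ ¬((T ∧ F) ∨ F)
  [10] T ∧ ¬((T ∧ F) ∨ F)
  [11] ¬((T ∧ F) ∨ F)
  [12] ¬(T ∧ F) ∧ ¬F
  [13] (¬T ∨ ¬F) ∧ ¬F
  [14] (F ∨ ¬F) ∧ ¬F
  [15] ¬F ∧ ¬F
  [16] ¬F
  [17] T

Answer: normal form = T  (in 17 steps)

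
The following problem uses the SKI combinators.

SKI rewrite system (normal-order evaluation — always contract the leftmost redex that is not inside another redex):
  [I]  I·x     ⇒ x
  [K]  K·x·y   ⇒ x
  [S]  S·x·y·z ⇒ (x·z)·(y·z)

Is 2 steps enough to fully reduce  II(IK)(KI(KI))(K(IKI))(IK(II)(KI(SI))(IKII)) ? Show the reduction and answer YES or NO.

  start: II(IK)(KI(KI))(K(IKI))(IK(II)(KI(SI))(IKII))
  step 1: I(IK)(KI(KI))(K(IKI))(IK(II)(KI(SI))(IKII))
  step 2: IK(KI(KI))(K(IKI))(IK(II)(KI(SI))(IKII))

Answer: NO — after 2 steps the term is IK(KI(KI))(K(IKI))(IK(II)(KI(SI))(IKII)), not yet normal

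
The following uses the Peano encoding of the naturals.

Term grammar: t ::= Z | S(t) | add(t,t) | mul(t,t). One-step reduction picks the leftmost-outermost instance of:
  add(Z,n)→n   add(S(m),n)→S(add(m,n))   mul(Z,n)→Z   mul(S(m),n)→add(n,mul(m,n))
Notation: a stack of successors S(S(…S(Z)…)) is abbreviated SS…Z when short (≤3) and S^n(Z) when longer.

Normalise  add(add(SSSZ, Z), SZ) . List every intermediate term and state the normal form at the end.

Answer: normal form = S^4(Z)  (in 8 steps)

Working:
  start: add(add(SSSZ, Z), SZ)
  →1  add(S(add(SSZ, Z)), SZ)
  →2  S(add(add(SSZ, Z), SZ))
  →3  S(add(S(add(SZ, Z)), SZ))
  →4  S(S(add(add(SZ, Z), SZ)))
  →5  S(S(add(S(add(Z, Z)), SZ)))
  →6  S(S(S(add(add(Z, Z), SZ))))
  →7  S(S(S(add(Z, SZ))))
  →8  S^4(Z)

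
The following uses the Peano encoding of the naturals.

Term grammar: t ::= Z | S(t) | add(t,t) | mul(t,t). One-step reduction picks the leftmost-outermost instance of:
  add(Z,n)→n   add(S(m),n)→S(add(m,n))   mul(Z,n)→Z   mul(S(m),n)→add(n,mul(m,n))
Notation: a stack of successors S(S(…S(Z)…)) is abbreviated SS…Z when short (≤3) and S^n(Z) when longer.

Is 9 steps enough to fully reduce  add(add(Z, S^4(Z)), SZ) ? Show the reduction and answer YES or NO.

  start: add(add(Z, S^4(Z)), SZ)
  [1] add(S^4(Z), SZ)
  [2] S(add(SSSZ, SZ))
  [3] S(S(add(SSZ, SZ)))
  [4] S(S(S(add(SZ, SZ))))
  [5] S(S(S(S(add(Z, SZ)))))
  [6] S^5(Z)

Answer: YES — reaches normal form S^5(Z) in 6 ≤ 9 steps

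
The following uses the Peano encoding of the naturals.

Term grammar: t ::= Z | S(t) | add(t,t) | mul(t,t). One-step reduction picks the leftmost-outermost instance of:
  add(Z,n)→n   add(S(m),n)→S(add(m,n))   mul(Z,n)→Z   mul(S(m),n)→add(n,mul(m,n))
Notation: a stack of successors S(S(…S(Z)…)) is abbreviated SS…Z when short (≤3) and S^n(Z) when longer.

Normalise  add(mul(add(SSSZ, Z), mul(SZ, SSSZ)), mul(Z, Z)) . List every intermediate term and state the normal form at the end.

Answer: normal form = S^9(Z)  (in 49 steps)

Derivation:
  start: add(mul(add(SSSZ, Z), mul(SZ, SSSZ)), mul(Z, Z))
  [1] add(mul(S(add(SSZ, Z)), mul(SZ, SSSZ)), mul(Z, Z))
  [2] add(add(mul(SZ, SSSZ), mul(add(SSZ, Z), mul(SZ, SSSZ))), mul(Z, Z))
  [3] add(add(add(SSSZ, mul(Z, SSSZ)), mul(add(SSZ, Z), mul(SZ, SSSZ))), mul(Z, Z))
  [4] add(add(S(add(SSZ, mul(Z, SSSZ))), mul(add(SSZ, Z), mul(SZ, SSSZ))), mul(Z, Z))
  [5] add(S(add(add(SSZ, mul(Z, SSSZ)), mul(add(SSZ, Z), mul(SZ, SSSZ)))), mul(Z, Z))
  [6] S(add(add(add(SSZ, mul(Z, SSSZ)), mul(add(SSZ, Z), mul(SZ, SSSZ))), mul(Z, Z)))
  [7] S(add(add(S(add(SZ, mul(Z, SSSZ))), mul(add(SSZ, Z), mul(SZ, SSSZ))), mul(Z, Z)))
  [8] S(add(S(add(add(SZ, mul(Z, SSSZ)), mul(add(SSZ, Z), mul(SZ, SSSZ)))), mul(Z, Z)))
  [9] S(S(add(add(add(SZ, mul(Z, SSSZ)), mul(add(SSZ, Z), mul(SZ, SSSZ))), mul(Z, Z))))
  [10] S(S(add(add(S(add(Z, mul(Z, SSSZ))), mul(add(SSZ, Z), mul(SZ, SSSZ))), mul(Z, Z))))
  [11] S(S(add(S(add(add(Z, mul(Z, SSSZ)), mul(add(SSZ, Z), mul(SZ, SSSZ)))), mul(Z, Z))))
  [12] S(S(S(add(add(add(Z, mul(Z, SSSZ)), mul(add(SSZ, Z), mul(SZ, SSSZ))), mul(Z, Z)))))
  [13] S(S(S(add(add(mul(Z, SSSZ), mul(add(SSZ, Z), mul(SZ, SSSZ))), mul(Z, Z)))))
  [14] S(S(S(add(add(Z, mul(add(SSZ, Z), mul(SZ, SSSZ))), mul(Z, Z)))))
  [15] S(S(S(add(mul(add(SSZ, Z), mul(SZ, SSSZ)), mul(Z, Z)))))
  [16] S(S(S(add(mul(S(add(SZ, Z)), mul(SZ, SSSZ)), mul(Z, Z)))))
  [17] S(S(S(add(add(mul(SZ, SSSZ), mul(add(SZ, Z), mul(SZ, SSSZ))), mul(Z, Z)))))
  [18] S(S(S(add(add(add(SSSZ, mul(Z, SSSZ)), mul(add(SZ, Z), mul(SZ, SSSZ))), mul(Z, Z)))))
  [19] S(S(S(add(add(S(add(SSZ, mul(Z, SSSZ))), mul(add(SZ, Z), mul(SZ, SSSZ))), mul(Z, Z)))))
  [20] S(S(S(add(S(add(add(SSZ, mul(Z, SSSZ)), mul(add(SZ, Z), mul(SZ, SSSZ)))), mul(Z, Z)))))
  [21] S(S(S(S(add(add(add(SSZ, mul(Z, SSSZ)), mul(add(SZ, Z), mul(SZ, SSSZ))), mul(Z, Z))))))
  [22] S(S(S(S(add(add(S(add(SZ, mul(Z, SSSZ))), mul(add(SZ, Z), mul(SZ, SSSZ))), mul(Z, Z))))))
  [23] S(S(S(S(add(S(add(add(SZ, mul(Z, SSSZ)), mul(add(SZ, Z), mul(SZ, SSSZ)))), mul(Z, Z))))))
  [24] S(S(S(S(S(add(add(add(SZ, mul(Z, SSSZ)), mul(add(SZ, Z), mul(SZ, SSSZ))), mul(Z, Z)))))))
  [25] S(S(S(S(S(add(add(S(add(Z, mul(Z, SSSZ))), mul(add(SZ, Z), mul(SZ, SSSZ))), mul(Z, Z)))))))
  [26] S(S(S(S(S(add(S(add(add(Z, mul(Z, SSSZ)), mul(add(SZ, Z), mul(SZ, SSSZ)))), mul(Z, Z)))))))
  [27] S(S(S(S(S(S(add(add(add(Z, mul(Z, SSSZ)), mul(add(SZ, Z), mul(SZ, SSSZ))), mul(Z, Z))))))))
  [28] S(S(S(S(S(S(add(add(mul(Z, SSSZ), mul(add(SZ, Z), mul(SZ, SSSZ))), mul(Z, Z))))))))
  [29] S(S(S(S(S(S(add(add(Z, mul(add(SZ, Z), mul(SZ, SSSZ))), mul(Z, Z))))))))
  [30] S(S(S(S(S(S(add(mul(add(SZ, Z), mul(SZ, SSSZ)), mul(Z, Z))))))))
  [31] S(S(S(S(S(S(add(mul(S(add(Z, Z)), mul(SZ, SSSZ)), mul(Z, Z))))))))
  [32] S(S(S(S(S(S(add(add(mul(SZ, SSSZ), mul(add(Z, Z), mul(SZ, SSSZ))), mul(Z, Z))))))))
  [33] S(S(S(S(S(S(add(add(add(SSSZ, mul(Z, SSSZ)), mul(add(Z, Z), mul(SZ, SSSZ))), mul(Z, Z))))))))
  [34] S(S(S(S(S(S(add(add(S(add(SSZ, mul(Z, SSSZ))), mul(add(Z, Z), mul(SZ, SSSZ))), mul(Z, Z))))))))
  [35] S(S(S(S(S(S(add(S(add(add(SSZ, mul(Z, SSSZ)), mul(add(Z, Z), mul(SZ, SSSZ)))), mul(Z, Z))))))))
  [36] S(S(S(S(S(S(S(add(add(add(SSZ, mul(Z, SSSZ)), mul(add(Z, Z), mul(SZ, SSSZ))), mul(Z, Z)))))))))
  [37] S(S(S(S(S(S(S(add(add(S(add(SZ, mul(Z, SSSZ))), mul(add(Z, Z), mul(SZ, SSSZ))), mul(Z, Z)))))))))
  [38] S(S(S(S(S(S(S(add(S(add(add(SZ, mul(Z, SSSZ)), mul(add(Z, Z), mul(SZ, SSSZ)))), mul(Z, Z)))))))))
  [39] S(S(S(S(S(S(S(S(add(add(add(SZ, mul(Z, SSSZ)), mul(add(Z, Z), mul(SZ, SSSZ))), mul(Z, Z))))))))))
  [40] S(S(S(S(S(S(S(S(add(add(S(add(Z, mul(Z, SSSZ))), mul(add(Z, Z), mul(SZ, SSSZ))), mul(Z, Z))))))))))
  [41] S(S(S(S(S(S(S(S(add(S(add(add(Z, mul(Z, SSSZ)), mul(add(Z, Z), mul(SZ, SSSZ)))), mul(Z, Z))))))))))
  [42] S(S(S(S(S(S(S(S(S(add(add(add(Z, mul(Z, SSSZ)), mul(add(Z, Z), mul(SZ, SSSZ))), mul(Z, Z)))))))))))
  [43] S(S(S(S(S(S(S(S(S(add(add(mul(Z, SSSZ), mul(add(Z, Z), mul(SZ, SSSZ))), mul(Z, Z)))))))))))
  [44] S(S(S(S(S(S(S(S(S(add(add(Z, mul(add(Z, Z), mul(SZ, SSSZ))), mul(Z, Z)))))))))))
  [45] S(S(S(S(S(S(S(S(S(add(mul(add(Z, Z), mul(SZ, SSSZ)), mul(Z, Z)))))))))))
  [46] S(S(S(S(S(S(S(S(S(add(mul(Z, mul(SZ, SSSZ)), mul(Z, Z)))))))))))
  [47] S(S(S(S(S(S(S(S(S(add(Z, mul(Z, Z)))))))))))
  [48] S(S(S(S(S(S(S(S(S(mul(Z, Z))))))))))
  [49] S^9(Z)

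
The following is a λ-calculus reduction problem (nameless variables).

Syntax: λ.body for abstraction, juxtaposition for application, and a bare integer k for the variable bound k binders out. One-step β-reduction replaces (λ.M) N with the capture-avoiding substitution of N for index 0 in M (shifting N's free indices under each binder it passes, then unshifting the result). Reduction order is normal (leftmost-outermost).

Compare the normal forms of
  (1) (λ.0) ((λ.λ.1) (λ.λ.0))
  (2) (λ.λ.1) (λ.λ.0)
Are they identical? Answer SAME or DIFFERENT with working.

Answer: SAME — A ⇓ λ.λ.λ.0, B ⇓ λ.λ.λ.0

Reduction:
Term A:
  start: (λ.0) ((λ.λ.1) (λ.λ.0))
  [1] (λ.λ.1) (λ.λ.0)
  [2] λ.λ.λ.0

Term B:
  start: (λ.λ.1) (λ.λ.0)
  [1] λ.λ.λ.0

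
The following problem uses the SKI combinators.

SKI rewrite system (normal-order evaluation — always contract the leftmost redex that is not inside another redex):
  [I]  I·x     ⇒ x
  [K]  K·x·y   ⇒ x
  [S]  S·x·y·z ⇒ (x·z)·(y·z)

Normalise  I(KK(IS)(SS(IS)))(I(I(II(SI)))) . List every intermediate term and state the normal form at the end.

Answer: normal form = SSS  (in 4 steps)

Working:
  start: I(KK(IS)(SS(IS)))(I(I(II(SI))))
  step 1: KK(IS)(SS(IS))(I(I(II(SI))))
  step 2: K(SS(IS))(I(I(II(SI))))
  step 3: SS(IS)
  step 4: SSS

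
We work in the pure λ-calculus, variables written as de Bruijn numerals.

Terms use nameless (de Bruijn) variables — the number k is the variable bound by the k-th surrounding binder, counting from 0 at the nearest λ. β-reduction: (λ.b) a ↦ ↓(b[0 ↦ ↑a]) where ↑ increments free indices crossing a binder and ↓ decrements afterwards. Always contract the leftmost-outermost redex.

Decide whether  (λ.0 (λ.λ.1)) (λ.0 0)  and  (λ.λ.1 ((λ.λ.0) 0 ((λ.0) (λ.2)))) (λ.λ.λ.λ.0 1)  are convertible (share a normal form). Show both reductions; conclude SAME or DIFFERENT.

Answer: DIFFERENT — A ⇓ λ.λ.λ.1, B ⇓ λ.λ.λ.λ.0 1

Reduction:
Term A:
  start: (λ.0 (λ.λ.1)) (λ.0 0)
  step 1: (λ.0 0) (λ.λ.1)
  step 2: (λ.λ.1) (λ.λ.1)
  step 3: λ.λ.λ.1

Term B:
  start: (λ.λ.1 ((λ.λ.0) 0 ((λ.0) (λ.2)))) (λ.λ.λ.λ.0 1)
  step 1: λ.(λ.λ.λ.λ.0 1) ((λ.λ.0) 0 ((λ.0) (λ.λ.λ.λ.λ.0 1)))
  step 2: λ.λ.λ.λ.0 1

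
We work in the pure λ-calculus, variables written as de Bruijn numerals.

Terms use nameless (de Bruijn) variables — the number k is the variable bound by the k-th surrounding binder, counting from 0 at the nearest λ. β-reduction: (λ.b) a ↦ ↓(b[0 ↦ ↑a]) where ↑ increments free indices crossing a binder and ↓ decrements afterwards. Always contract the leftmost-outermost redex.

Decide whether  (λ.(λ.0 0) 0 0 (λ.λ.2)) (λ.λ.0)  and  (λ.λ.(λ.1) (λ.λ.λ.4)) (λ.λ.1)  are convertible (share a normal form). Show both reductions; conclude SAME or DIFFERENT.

Answer: SAME — A ⇓ λ.0, B ⇓ λ.0

Reduction:
Term A:
  start: (λ.(λ.0 0) 0 0 (λ.λ.2)) (λ.λ.0)
  step 1: (λ.0 0) (λ.λ.0) (λ.λ.0) (λ.λ.λ.λ.0)
  step 2: (λ.λ.0) (λ.λ.0) (λ.λ.0) (λ.λ.λ.λ.0)
  step 3: (λ.0) (λ.λ.0) (λ.λ.λ.λ.0)
  step 4: (λ.λ.0) (λ.λ.λ.λ.0)
  step 5: λ.0

Term B:
  start: (λ.λ.(λ.1) (λ.λ.λ.4)) (λ.λ.1)
  step 1: λ.(λ.1) (λ.λ.λ.λ.λ.1)
  step 2: λ.0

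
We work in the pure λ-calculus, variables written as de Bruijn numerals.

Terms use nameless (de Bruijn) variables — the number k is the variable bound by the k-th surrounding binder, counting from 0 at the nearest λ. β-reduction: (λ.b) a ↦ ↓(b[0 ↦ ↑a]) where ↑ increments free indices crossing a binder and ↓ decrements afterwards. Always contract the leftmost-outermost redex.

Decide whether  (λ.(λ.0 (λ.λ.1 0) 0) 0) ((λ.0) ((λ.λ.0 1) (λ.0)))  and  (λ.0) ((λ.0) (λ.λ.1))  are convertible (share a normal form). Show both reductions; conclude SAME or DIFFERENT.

Term A:
  start: (λ.(λ.0 (λ.λ.1 0) 0) 0) ((λ.0) ((λ.λ.0 1) (λ.0)))
  step 1: (λ.0 (λ.λ.1 0) 0) ((λ.0) ((λ.λ.0 1) (λ.0)))
  step 2: (λ.0) ((λ.λ.0 1) (λ.0)) (λ.λ.1 0) ((λ.0) ((λ.λ.0 1) (λ.0)))
  step 3: (λ.λ.0 1) (λ.0) (λ.λ.1 0) ((λ.0) ((λ.λ.0 1) (λ.0)))
  step 4: (λ.0 (λ.0)) (λ.λ.1 0) ((λ.0) ((λ.λ.0 1) (λ.0)))
  step 5: (λ.λ.1 0) (λ.0) ((λ.0) ((λ.λ.0 1) (λ.0)))
  step 6: (λ.(λ.0) 0) ((λ.0) ((λ.λ.0 1) (λ.0)))
  step 7: (λ.0) ((λ.0) ((λ.λ.0 1) (λ.0)))
  step 8: (λ.0) ((λ.λ.0 1) (λ.0))
  step 9: (λ.λ.0 1) (λ.0)
  step 10: λ.0 (λ.0)

Term B:
  start: (λ.0) ((λ.0) (λ.λ.1))
  step 1: (λ.0) (λ.λ.1)
  step 2: λ.λ.1

Answer: DIFFERENT — A ⇓ λ.0 (λ.0), B ⇓ λ.λ.1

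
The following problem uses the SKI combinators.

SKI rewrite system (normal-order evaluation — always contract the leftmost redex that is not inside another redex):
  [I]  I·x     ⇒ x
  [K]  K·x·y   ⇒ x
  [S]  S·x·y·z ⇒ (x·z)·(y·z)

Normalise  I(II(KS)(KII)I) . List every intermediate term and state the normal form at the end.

  start: I(II(KS)(KII)I)
  [1] II(KS)(KII)I
  [2] I(KS)(KII)I
  [3] KS(KII)I
  [4] SI

Answer: normal form = SI  (in 4 steps)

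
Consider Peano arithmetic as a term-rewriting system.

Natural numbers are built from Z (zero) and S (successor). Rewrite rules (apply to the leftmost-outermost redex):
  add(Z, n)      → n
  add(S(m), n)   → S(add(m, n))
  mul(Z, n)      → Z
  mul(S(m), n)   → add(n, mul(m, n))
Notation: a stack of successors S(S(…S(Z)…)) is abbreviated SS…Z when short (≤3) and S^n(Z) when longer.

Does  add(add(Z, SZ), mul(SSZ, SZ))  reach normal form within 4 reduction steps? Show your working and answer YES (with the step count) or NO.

Answer: NO — after 4 steps the term is S(add(SZ, mul(SZ, SZ))), not yet normal

Derivation:
  start: add(add(Z, SZ), mul(SSZ, SZ))
  step 1: add(SZ, mul(SSZ, SZ))
  step 2: S(add(Z, mul(SSZ, SZ)))
  step 3: S(mul(SSZ, SZ))
  step 4: S(add(SZ, mul(SZ, SZ)))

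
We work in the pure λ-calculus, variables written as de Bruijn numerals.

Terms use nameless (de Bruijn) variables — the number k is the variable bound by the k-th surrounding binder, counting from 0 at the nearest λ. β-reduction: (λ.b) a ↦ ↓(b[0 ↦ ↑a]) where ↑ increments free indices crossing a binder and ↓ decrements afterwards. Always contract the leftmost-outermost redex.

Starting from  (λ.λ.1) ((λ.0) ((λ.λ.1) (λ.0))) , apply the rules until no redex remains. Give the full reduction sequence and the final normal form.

Answer: normal form = λ.λ.λ.0  (in 3 steps)

Working:
  start: (λ.λ.1) ((λ.0) ((λ.λ.1) (λ.0)))
  →1  λ.(λ.0) ((λ.λ.1) (λ.0))
  →2  λ.(λ.λ.1) (λ.0)
  →3  λ.λ.λ.0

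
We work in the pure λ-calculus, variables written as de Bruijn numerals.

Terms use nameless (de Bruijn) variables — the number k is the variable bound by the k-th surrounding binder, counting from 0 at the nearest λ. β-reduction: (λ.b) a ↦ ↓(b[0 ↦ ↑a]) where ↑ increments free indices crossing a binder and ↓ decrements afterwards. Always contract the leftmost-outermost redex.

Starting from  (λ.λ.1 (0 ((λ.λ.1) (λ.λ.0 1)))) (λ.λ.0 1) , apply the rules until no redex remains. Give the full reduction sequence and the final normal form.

Answer: normal form = λ.λ.0 (1 (λ.λ.λ.0 1))  (in 3 steps)

Derivation:
  start: (λ.λ.1 (0 ((λ.λ.1) (λ.λ.0 1)))) (λ.λ.0 1)
  step 1: λ.(λ.λ.0 1) (0 ((λ.λ.1) (λ.λ.0 1)))
  step 2: λ.λ.0 (1 ((λ.λ.1) (λ.λ.0 1)))
  step 3: λ.λ.0 (1 (λ.λ.λ.0 1))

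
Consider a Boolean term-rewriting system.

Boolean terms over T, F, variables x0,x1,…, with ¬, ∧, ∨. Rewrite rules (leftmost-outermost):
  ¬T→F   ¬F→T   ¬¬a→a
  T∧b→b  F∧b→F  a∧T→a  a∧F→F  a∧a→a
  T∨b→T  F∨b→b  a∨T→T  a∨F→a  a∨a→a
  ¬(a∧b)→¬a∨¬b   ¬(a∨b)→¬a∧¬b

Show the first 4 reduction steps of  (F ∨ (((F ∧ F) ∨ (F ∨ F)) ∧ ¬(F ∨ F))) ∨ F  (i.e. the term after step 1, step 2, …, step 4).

Answer: after 4 steps: (F ∨ F) ∧ ¬(F ∨ F)

Working:
  start: (F ∨ (((F ∧ F) ∨ (F ∨ F)) ∧ ¬(F ∨ F))) ∨ F
  →1  F ∨ (((F ∧ F) ∨ (F ∨ F)) ∧ ¬(F ∨ F))
  →2  ((F ∧ F) ∨ (F ∨ F)) ∧ ¬(F ∨ F)
  →3  (F ∨ (F ∨ F)) ∧ ¬(F ∨ F)
  →4  (F ∨ F) ∧ ¬(F ∨ F)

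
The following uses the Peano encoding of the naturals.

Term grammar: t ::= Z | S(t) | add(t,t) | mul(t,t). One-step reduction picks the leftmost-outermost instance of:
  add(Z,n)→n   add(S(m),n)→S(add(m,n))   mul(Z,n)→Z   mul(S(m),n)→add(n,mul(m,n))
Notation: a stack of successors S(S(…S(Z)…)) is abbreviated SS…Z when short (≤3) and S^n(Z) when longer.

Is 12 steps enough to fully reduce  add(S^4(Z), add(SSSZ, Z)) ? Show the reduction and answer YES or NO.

  start: add(S^4(Z), add(SSSZ, Z))
  step 1: S(add(SSSZ, add(SSSZ, Z)))
  step 2: S(S(add(SSZ, add(SSSZ, Z))))
  step 3: S(S(S(add(SZ, add(SSSZ, Z)))))
  step 4: S(S(S(S(add(Z, add(SSSZ, Z))))))
  step 5: S(S(S(S(add(SSSZ, Z)))))
  step 6: S(S(S(S(S(add(SSZ, Z))))))
  step 7: S(S(S(S(S(S(add(SZ, Z)))))))
  step 8: S(S(S(S(S(S(S(add(Z, Z))))))))
  step 9: S^7(Z)

Answer: YES — reaches normal form S^7(Z) in 9 ≤ 12 steps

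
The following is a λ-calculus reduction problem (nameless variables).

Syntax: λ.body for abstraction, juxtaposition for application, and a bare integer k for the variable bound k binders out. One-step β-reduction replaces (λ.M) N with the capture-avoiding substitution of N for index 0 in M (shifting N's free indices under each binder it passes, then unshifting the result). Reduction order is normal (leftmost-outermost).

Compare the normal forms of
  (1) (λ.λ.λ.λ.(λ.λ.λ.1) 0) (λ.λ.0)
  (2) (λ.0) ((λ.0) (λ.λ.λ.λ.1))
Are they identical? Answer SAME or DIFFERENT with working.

Answer: DIFFERENT — A ⇓ λ.λ.λ.λ.λ.1, B ⇓ λ.λ.λ.λ.1

Derivation:
Term A:
  start: (λ.λ.λ.λ.(λ.λ.λ.1) 0) (λ.λ.0)
  [1] λ.λ.λ.(λ.λ.λ.1) 0
  [2] λ.λ.λ.λ.λ.1

Term B:
  start: (λ.0) ((λ.0) (λ.λ.λ.λ.1))
  [1] (λ.0) (λ.λ.λ.λ.1)
  [2] λ.λ.λ.λ.1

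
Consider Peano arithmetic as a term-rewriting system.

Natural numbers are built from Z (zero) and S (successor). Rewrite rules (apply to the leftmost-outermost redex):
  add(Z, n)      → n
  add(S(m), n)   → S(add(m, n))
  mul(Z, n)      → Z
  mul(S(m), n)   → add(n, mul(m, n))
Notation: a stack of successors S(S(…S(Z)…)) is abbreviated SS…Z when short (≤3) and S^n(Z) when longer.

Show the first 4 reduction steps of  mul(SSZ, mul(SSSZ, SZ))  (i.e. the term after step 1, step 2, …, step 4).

  start: mul(SSZ, mul(SSSZ, SZ))
  →1  add(mul(SSSZ, SZ), mul(SZ, mul(SSSZ, SZ)))
  →2  add(add(SZ, mul(SSZ, SZ)), mul(SZ, mul(SSSZ, SZ)))
  →3  add(S(add(Z, mul(SSZ, SZ))), mul(SZ, mul(SSSZ, SZ)))
  →4  S(add(add(Z, mul(SSZ, SZ)), mul(SZ, mul(SSSZ, SZ))))

Answer: after 4 steps: S(add(add(Z, mul(SSZ, SZ)), mul(SZ, mul(SSSZ, SZ))))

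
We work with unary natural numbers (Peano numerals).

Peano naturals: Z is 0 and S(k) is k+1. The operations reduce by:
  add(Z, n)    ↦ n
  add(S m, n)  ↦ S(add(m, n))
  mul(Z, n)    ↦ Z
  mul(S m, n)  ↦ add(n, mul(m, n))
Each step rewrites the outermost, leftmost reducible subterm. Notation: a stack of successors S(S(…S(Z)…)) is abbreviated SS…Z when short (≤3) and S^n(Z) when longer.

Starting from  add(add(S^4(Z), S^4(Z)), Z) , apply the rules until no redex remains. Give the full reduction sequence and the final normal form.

Answer: normal form = S^8(Z)  (in 14 steps)

Derivation:
  start: add(add(S^4(Z), S^4(Z)), Z)
  →1  add(S(add(SSSZ, S^4(Z))), Z)
  →2  S(add(add(SSSZ, S^4(Z)), Z))
  →3  S(add(S(add(SSZ, S^4(Z))), Z))
  →4  S(S(add(add(SSZ, S^4(Z)), Z)))
  →5  S(S(add(S(add(SZ, S^4(Z))), Z)))
  →6  S(S(S(add(add(SZ, S^4(Z)), Z))))
  →7  S(S(S(add(S(add(Z, S^4(Z))), Z))))
  →8  S(S(S(S(add(add(Z, S^4(Z)), Z)))))
  →9  S(S(S(S(add(S^4(Z), Z)))))
  →10  S(S(S(S(S(add(SSSZ, Z))))))
  →11  S(S(S(S(S(S(add(SSZ, Z)))))))
  →12  S(S(S(S(S(S(S(add(SZ, Z))))))))
  →13  S(S(S(S(S(S(S(S(add(Z, Z)))))))))
  →14  S^8(Z)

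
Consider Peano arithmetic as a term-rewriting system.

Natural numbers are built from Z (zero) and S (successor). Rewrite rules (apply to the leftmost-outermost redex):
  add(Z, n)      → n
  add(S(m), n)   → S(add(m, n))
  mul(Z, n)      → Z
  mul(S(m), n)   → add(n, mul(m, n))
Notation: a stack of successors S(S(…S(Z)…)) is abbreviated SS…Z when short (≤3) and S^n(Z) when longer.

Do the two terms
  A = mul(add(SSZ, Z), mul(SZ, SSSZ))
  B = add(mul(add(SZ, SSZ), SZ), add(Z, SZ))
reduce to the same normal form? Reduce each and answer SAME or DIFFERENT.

Answer: DIFFERENT — A ⇓ S^6(Z), B ⇓ S^4(Z)

Derivation:
Term A:
  start: mul(add(SSZ, Z), mul(SZ, SSSZ))
  step 1: mul(S(add(SZ, Z)), mul(SZ, SSSZ))
  step 2: add(mul(SZ, SSSZ), mul(add(SZ, Z), mul(SZ, SSSZ)))
  step 3: add(add(SSSZ, mul(Z, SSSZ)), mul(add(SZ, Z), mul(SZ, SSSZ)))
  step 4: add(S(add(SSZ, mul(Z, SSSZ))), mul(add(SZ, Z), mul(SZ, SSSZ)))
  step 5: S(add(add(SSZ, mul(Z, SSSZ)), mul(add(SZ, Z), mul(SZ, SSSZ))))
  step 6: S(add(S(add(SZ, mul(Z, SSSZ))), mul(add(SZ, Z), mul(SZ, SSSZ))))
  step 7: S(S(add(add(SZ, mul(Z, SSSZ)), mul(add(SZ, Z), mul(SZ, SSSZ)))))
  step 8: S(S(add(S(add(Z, mul(Z, SSSZ))), mul(add(SZ, Z), mul(SZ, SSSZ)))))
  step 9: S(S(S(add(add(Z, mul(Z, SSSZ)), mul(add(SZ, Z), mul(SZ, SSSZ))))))
  step 10: S(S(S(add(mul(Z, SSSZ), mul(add(SZ, Z), mul(SZ, SSSZ))))))
  step 11: S(S(S(add(Z, mul(add(SZ, Z), mul(SZ, SSSZ))))))
  step 12: S(S(S(mul(add(SZ, Z), mul(SZ, SSSZ)))))
  step 13: S(S(S(mul(S(add(Z, Z)), mul(SZ, SSSZ)))))
  step 14: S(S(S(add(mul(SZ, SSSZ), mul(add(Z, Z), mul(SZ, SSSZ))))))
  step 15: S(S(S(add(add(SSSZ, mul(Z, SSSZ)), mul(add(Z, Z), mul(SZ, SSSZ))))))
  step 16: S(S(S(add(S(add(SSZ, mul(Z, SSSZ))), mul(add(Z, Z), mul(SZ, SSSZ))))))
  step 17: S(S(S(S(add(add(SSZ, mul(Z, SSSZ)), mul(add(Z, Z), mul(SZ, SSSZ)))))))
  step 18: S(S(S(S(add(S(add(SZ, mul(Z, SSSZ))), mul(add(Z, Z), mul(SZ, SSSZ)))))))
  step 19: S(S(S(S(S(add(add(SZ, mul(Z, SSSZ)), mul(add(Z, Z), mul(SZ, SSSZ))))))))
  step 20: S(S(S(S(S(add(S(add(Z, mul(Z, SSSZ))), mul(add(Z, Z), mul(SZ, SSSZ))))))))
  step 21: S(S(S(S(S(S(add(add(Z, mul(Z, SSSZ)), mul(add(Z, Z), mul(SZ, SSSZ)))))))))
  step 22: S(S(S(S(S(S(add(mul(Z, SSSZ), mul(add(Z, Z), mul(SZ, SSSZ)))))))))
  step 23: S(S(S(S(S(S(add(Z, mul(add(Z, Z), mul(SZ, SSSZ)))))))))
  step 24: S(S(S(S(S(S(mul(add(Z, Z), mul(SZ, SSSZ))))))))
  step 25: S(S(S(S(S(S(mul(Z, mul(SZ, SSSZ))))))))
  step 26: S^6(Z)

Term B:
  start: add(mul(add(SZ, SSZ), SZ), add(Z, SZ))
  step 1: add(mul(S(add(Z, SSZ)), SZ), add(Z, SZ))
  step 2: add(add(SZ, mul(add(Z, SSZ), SZ)), add(Z, SZ))
  step 3: add(S(add(Z, mul(add(Z, SSZ), SZ))), add(Z, SZ))
  step 4: S(add(add(Z, mul(add(Z, SSZ), SZ)), add(Z, SZ)))
  step 5: S(add(mul(add(Z, SSZ), SZ), add(Z, SZ)))
  step 6: S(add(mul(SSZ, SZ), add(Z, SZ)))
  step 7: S(add(add(SZ, mul(SZ, SZ)), add(Z, SZ)))
  step 8: S(add(S(add(Z, mul(SZ, SZ))), add(Z, SZ)))
  step 9: S(S(add(add(Z, mul(SZ, SZ)), add(Z, SZ))))
  step 10: S(S(add(mul(SZ, SZ), add(Z, SZ))))
  step 11: S(S(add(add(SZ, mul(Z, SZ)), add(Z, SZ))))
  step 12: S(S(add(S(add(Z, mul(Z, SZ))), add(Z, SZ))))
  step 13: S(S(S(add(add(Z, mul(Z, SZ)), add(Z, SZ)))))
  step 14: S(S(S(add(mul(Z, SZ), add(Z, SZ)))))
  step 15: S(S(S(add(Z, add(Z, SZ)))))
  step 16: S(S(S(add(Z, SZ))))
  step 17: S^4(Z)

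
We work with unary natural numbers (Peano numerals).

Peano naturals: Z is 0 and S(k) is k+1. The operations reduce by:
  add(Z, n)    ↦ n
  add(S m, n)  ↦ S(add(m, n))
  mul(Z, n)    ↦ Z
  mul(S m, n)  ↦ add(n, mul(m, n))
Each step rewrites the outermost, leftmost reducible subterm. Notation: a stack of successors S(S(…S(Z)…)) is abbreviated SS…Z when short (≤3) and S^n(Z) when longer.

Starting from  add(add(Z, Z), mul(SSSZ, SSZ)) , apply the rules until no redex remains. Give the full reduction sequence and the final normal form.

Answer: normal form = S^6(Z)  (in 15 steps)

Derivation:
  start: add(add(Z, Z), mul(SSSZ, SSZ))
  step 1: add(Z, mul(SSSZ, SSZ))
  step 2: mul(SSSZ, SSZ)
  step 3: add(SSZ, mul(SSZ, SSZ))
  step 4: S(add(SZ, mul(SSZ, SSZ)))
  step 5: S(S(add(Z, mul(SSZ, SSZ))))
  step 6: S(S(mul(SSZ, SSZ)))
  step 7: S(S(add(SSZ, mul(SZ, SSZ))))
  step 8: S(S(S(add(SZ, mul(SZ, SSZ)))))
  step 9: S(S(S(S(add(Z, mul(SZ, SSZ))))))
  step 10: S(S(S(S(mul(SZ, SSZ)))))
  step 11: S(S(S(S(add(SSZ, mul(Z, SSZ))))))
  step 12: S(S(S(S(S(add(SZ, mul(Z, SSZ)))))))
  step 13: S(S(S(S(S(S(add(Z, mul(Z, SSZ))))))))
  step 14: S(S(S(S(S(S(mul(Z, SSZ)))))))
  step 15: S^6(Z)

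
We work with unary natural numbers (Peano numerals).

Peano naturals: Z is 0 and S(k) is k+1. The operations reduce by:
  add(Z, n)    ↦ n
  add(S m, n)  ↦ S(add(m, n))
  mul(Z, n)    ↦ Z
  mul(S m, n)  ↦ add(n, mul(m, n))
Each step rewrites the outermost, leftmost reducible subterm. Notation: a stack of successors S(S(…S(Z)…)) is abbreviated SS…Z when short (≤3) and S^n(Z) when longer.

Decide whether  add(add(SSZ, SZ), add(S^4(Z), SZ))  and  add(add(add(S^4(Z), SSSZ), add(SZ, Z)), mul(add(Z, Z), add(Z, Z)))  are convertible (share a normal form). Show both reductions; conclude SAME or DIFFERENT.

Term A:
  start: add(add(SSZ, SZ), add(S^4(Z), SZ))
  →1  add(S(add(SZ, SZ)), add(S^4(Z), SZ))
  →2  S(add(add(SZ, SZ), add(S^4(Z), SZ)))
  →3  S(add(S(add(Z, SZ)), add(S^4(Z), SZ)))
  →4  S(S(add(add(Z, SZ), add(S^4(Z), SZ))))
  →5  S(S(add(SZ, add(S^4(Z), SZ))))
  →6  S(S(S(add(Z, add(S^4(Z), SZ)))))
  →7  S(S(S(add(S^4(Z), SZ))))
  →8  S(S(S(S(add(SSSZ, SZ)))))
  →9  S(S(S(S(S(add(SSZ, SZ))))))
  →10  S(S(S(S(S(S(add(SZ, SZ)))))))
  →11  S(S(S(S(S(S(S(add(Z, SZ))))))))
  →12  S^8(Z)

Term B:
  start: add(add(add(S^4(Z), SSSZ), add(SZ, Z)), mul(add(Z, Z), add(Z, Z)))
  →1  add(add(S(add(SSSZ, SSSZ)), add(SZ, Z)), mul(add(Z, Z), add(Z, Z)))
  →2  add(S(add(add(SSSZ, SSSZ), add(SZ, Z))), mul(add(Z, Z), add(Z, Z)))
  →3  S(add(add(add(SSSZ, SSSZ), add(SZ, Z)), mul(add(Z, Z), add(Z, Z))))
  →4  S(add(add(S(add(SSZ, SSSZ)), add(SZ, Z)), mul(add(Z, Z), add(Z, Z))))
  →5  S(add(S(add(add(SSZ, SSSZ), add(SZ, Z))), mul(add(Z, Z), add(Z, Z))))
  →6  S(S(add(add(add(SSZ, SSSZ), add(SZ, Z)), mul(add(Z, Z), add(Z, Z)))))
  →7  S(S(add(add(S(add(SZ, SSSZ)), add(SZ, Z)), mul(add(Z, Z), add(Z, Z)))))
  →8  S(S(add(S(add(add(SZ, SSSZ), add(SZ, Z))), mul(add(Z, Z), add(Z, Z)))))
  →9  S(S(S(add(add(add(SZ, SSSZ), add(SZ, Z)), mul(add(Z, Z), add(Z, Z))))))
  →10  S(S(S(add(add(S(add(Z, SSSZ)), add(SZ, Z)), mul(add(Z, Z), add(Z, Z))))))
  →11  S(S(S(add(S(add(add(Z, SSSZ), add(SZ, Z))), mul(add(Z, Z), add(Z, Z))))))
  →12  S(S(S(S(add(add(add(Z, SSSZ), add(SZ, Z)), mul(add(Z, Z), add(Z, Z)))))))
  →13  S(S(S(S(add(add(SSSZ, add(SZ, Z)), mul(add(Z, Z), add(Z, Z)))))))
  →14  S(S(S(S(add(S(add(SSZ, add(SZ, Z))), mul(add(Z, Z), add(Z, Z)))))))
  →15  S(S(S(S(S(add(add(SSZ, add(SZ, Z)), mul(add(Z, Z), add(Z, Z))))))))
  →16  S(S(S(S(S(add(S(add(SZ, add(SZ, Z))), mul(add(Z, Z), add(Z, Z))))))))
  →17  S(S(S(S(S(S(add(add(SZ, add(SZ, Z)), mul(add(Z, Z), add(Z, Z)))))))))
  →18  S(S(S(S(S(S(add(S(add(Z, add(SZ, Z))), mul(add(Z, Z), add(Z, Z)))))))))
  →19  S(S(S(S(S(S(S(add(add(Z, add(SZ, Z)), mul(add(Z, Z), add(Z, Z))))))))))
  →20  S(S(S(S(S(S(S(add(add(SZ, Z), mul(add(Z, Z), add(Z, Z))))))))))
  →21  S(S(S(S(S(S(S(add(S(add(Z, Z)), mul(add(Z, Z), add(Z, Z))))))))))
  →22  S(S(S(S(S(S(S(S(add(add(Z, Z), mul(add(Z, Z), add(Z, Z)))))))))))
  →23  S(S(S(S(S(S(S(S(add(Z, mul(add(Z, Z), add(Z, Z)))))))))))
  →24  S(S(S(S(S(S(S(S(mul(add(Z, Z), add(Z, Z))))))))))
  →25  S(S(S(S(S(S(S(S(mul(Z, add(Z, Z))))))))))
  →26  S^8(Z)

Answer: SAME — A ⇓ S^8(Z), B ⇓ S^8(Z)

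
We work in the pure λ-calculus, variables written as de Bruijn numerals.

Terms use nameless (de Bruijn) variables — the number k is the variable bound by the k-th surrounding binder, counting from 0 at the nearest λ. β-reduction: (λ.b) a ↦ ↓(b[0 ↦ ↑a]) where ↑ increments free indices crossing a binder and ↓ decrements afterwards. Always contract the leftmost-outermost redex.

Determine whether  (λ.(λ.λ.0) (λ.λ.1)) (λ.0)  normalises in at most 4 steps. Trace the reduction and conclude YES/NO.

  start: (λ.(λ.λ.0) (λ.λ.1)) (λ.0)
  [1] (λ.λ.0) (λ.λ.1)
  [2] λ.0

Answer: YES — reaches normal form λ.0 in 2 ≤ 4 steps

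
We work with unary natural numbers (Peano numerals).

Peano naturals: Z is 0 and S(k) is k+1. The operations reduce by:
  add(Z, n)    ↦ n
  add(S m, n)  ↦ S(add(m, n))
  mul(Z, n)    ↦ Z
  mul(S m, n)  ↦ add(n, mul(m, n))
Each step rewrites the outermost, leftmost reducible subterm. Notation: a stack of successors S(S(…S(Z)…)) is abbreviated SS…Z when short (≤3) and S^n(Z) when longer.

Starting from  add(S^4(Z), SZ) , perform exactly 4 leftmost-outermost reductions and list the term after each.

Answer: after 4 steps: S(S(S(S(add(Z, SZ)))))

Working:
  start: add(S^4(Z), SZ)
  →1  S(add(SSSZ, SZ))
  →2  S(S(add(SSZ, SZ)))
  →3  S(S(S(add(SZ, SZ))))
  →4  S(S(S(S(add(Z, SZ)))))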